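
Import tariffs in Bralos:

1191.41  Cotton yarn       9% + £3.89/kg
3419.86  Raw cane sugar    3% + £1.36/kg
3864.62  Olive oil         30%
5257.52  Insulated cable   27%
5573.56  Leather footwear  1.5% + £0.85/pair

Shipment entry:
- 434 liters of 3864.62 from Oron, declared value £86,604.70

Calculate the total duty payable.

Line 1 (3864.62, Oron, 434 liters, £86,604.70):
Base rate for 3864.62 is 30%.
Duty = £86,604.70 × 30% = £25,981.41.

£25,981.41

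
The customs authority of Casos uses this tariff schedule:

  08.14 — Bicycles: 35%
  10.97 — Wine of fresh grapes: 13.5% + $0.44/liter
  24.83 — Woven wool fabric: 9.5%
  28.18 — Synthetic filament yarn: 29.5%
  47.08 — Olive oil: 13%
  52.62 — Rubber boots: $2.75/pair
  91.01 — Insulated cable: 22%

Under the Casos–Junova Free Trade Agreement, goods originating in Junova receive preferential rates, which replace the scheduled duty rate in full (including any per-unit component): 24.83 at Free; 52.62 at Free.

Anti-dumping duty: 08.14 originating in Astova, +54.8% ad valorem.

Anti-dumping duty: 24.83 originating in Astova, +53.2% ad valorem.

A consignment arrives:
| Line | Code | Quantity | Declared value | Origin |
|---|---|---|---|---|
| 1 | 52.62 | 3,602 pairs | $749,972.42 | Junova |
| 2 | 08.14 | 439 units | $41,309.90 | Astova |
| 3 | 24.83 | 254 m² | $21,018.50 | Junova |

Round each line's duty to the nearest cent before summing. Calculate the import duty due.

$37,096.29

Line 1 (52.62, Junova, 3,602 pairs, $749,972.42):
Base rate for 52.62 is $2.75/pair.
Origin Junova qualifies under the Casos–Junova agreement and 52.62 is covered: preferential rate Free applies instead.
Duty = $749,972.42 × 0% = $0.00.
Line 2 (08.14, Astova, 439 units, $41,309.90):
Base rate for 08.14 is 35%.
Additional duty on 08.14 from Astova: +54.8%. Applied ad valorem rate: 35% + 54.8% = 89.8%.
Duty = $41,309.90 × 89.8% = $37,096.29.
Line 3 (24.83, Junova, 254 m², $21,018.50):
Base rate for 24.83 is 9.5%.
Origin Junova qualifies under the Casos–Junova agreement and 24.83 is covered: preferential rate Free applies instead.
The additional-duty order on 24.83 targets Astova, not Junova; it does not apply.
Duty = $21,018.50 × 0% = $0.00.
Total = $0.00 + $37,096.29 + $0.00 = $37,096.29.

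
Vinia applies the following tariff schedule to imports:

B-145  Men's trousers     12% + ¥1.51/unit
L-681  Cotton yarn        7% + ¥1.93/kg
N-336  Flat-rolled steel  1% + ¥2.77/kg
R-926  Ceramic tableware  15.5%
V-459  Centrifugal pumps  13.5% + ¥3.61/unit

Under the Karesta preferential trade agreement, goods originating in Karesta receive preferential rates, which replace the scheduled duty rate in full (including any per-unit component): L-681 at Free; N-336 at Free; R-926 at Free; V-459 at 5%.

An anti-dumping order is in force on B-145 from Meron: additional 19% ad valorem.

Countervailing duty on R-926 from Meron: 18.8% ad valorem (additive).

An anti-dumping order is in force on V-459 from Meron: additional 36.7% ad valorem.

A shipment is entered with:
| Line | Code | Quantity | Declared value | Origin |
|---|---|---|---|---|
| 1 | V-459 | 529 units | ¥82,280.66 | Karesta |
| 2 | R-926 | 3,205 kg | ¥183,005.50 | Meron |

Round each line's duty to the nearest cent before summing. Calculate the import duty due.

¥66,884.92

Line 1 (V-459, Karesta, 529 units, ¥82,280.66):
Base rate for V-459 is 13.5% + ¥3.61/unit.
Origin Karesta qualifies under the Vinia–Karesta agreement and V-459 is covered: preferential rate 5% applies instead.
The additional-duty order on V-459 targets Meron, not Karesta; it does not apply.
Duty = ¥82,280.66 × 5% = ¥4,114.03.
Line 2 (R-926, Meron, 3,205 kg, ¥183,005.50):
Base rate for R-926 is 15.5%.
R-926 has an FTA preferential rate, but origin Meron is not Karesta; base rate stands.
Additional duty on R-926 from Meron: +18.8%. Applied ad valorem rate: 15.5% + 18.8% = 34.3%.
Duty = ¥183,005.50 × 34.3% = ¥62,770.89.
Total = ¥4,114.03 + ¥62,770.89 = ¥66,884.92.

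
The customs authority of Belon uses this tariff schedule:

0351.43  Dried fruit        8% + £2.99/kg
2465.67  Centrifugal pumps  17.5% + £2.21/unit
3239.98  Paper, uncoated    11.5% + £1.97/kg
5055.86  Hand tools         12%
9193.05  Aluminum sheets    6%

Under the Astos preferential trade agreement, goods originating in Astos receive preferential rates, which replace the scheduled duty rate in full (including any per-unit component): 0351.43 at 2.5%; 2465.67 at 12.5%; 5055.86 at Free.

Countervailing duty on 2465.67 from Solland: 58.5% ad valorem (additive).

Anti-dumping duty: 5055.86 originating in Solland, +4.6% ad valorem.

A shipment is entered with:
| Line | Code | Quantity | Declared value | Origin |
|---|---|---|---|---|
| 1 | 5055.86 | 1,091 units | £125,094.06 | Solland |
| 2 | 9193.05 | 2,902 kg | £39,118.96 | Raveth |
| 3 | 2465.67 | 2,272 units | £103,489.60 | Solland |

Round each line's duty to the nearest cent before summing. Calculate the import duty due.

Line 1 (5055.86, Solland, 1,091 units, £125,094.06):
Base rate for 5055.86 is 12%.
5055.86 has an FTA preferential rate, but origin Solland is not Astos; base rate stands.
Additional duty on 5055.86 from Solland: +4.6%. Applied ad valorem rate: 12% + 4.6% = 16.6%.
Duty = £125,094.06 × 16.6% = £20,765.61.
Line 2 (9193.05, Raveth, 2,902 kg, £39,118.96):
Base rate for 9193.05 is 6%.
Duty = £39,118.96 × 6% = £2,347.14.
Line 3 (2465.67, Solland, 2,272 units, £103,489.60):
Base rate for 2465.67 is 17.5% + £2.21/unit.
2465.67 has an FTA preferential rate, but origin Solland is not Astos; base rate stands.
Additional duty on 2465.67 from Solland: +58.5%. Applied ad valorem rate: 17.5% + 58.5% = 76%.
Duty = £103,489.60 × 76% + 2,272 × £2.21 = £83,673.22.
Total = £20,765.61 + £2,347.14 + £83,673.22 = £106,785.97.

£106,785.97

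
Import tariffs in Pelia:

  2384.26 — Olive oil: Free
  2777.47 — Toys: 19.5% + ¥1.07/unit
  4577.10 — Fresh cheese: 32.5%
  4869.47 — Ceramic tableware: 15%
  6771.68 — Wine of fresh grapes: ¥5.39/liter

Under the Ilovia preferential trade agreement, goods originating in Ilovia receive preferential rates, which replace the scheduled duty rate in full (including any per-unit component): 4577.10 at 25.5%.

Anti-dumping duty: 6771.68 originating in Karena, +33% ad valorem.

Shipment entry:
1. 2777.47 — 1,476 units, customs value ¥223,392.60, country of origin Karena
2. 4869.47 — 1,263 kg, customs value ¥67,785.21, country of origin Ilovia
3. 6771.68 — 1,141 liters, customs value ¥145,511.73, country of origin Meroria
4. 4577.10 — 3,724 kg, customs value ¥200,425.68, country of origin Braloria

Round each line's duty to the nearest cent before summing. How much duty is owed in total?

Line 1 (2777.47, Karena, 1,476 units, ¥223,392.60):
Base rate for 2777.47 is 19.5% + ¥1.07/unit.
Duty = ¥223,392.60 × 19.5% + 1,476 × ¥1.07 = ¥45,140.88.
Line 2 (4869.47, Ilovia, 1,263 kg, ¥67,785.21):
Base rate for 4869.47 is 15%.
Origin Ilovia is the FTA partner but 4869.47 is not on the preference list; base rate stands.
Duty = ¥67,785.21 × 15% = ¥10,167.78.
Line 3 (6771.68, Meroria, 1,141 liters, ¥145,511.73):
Base rate for 6771.68 is ¥5.39/liter.
The additional-duty order on 6771.68 targets Karena, not Meroria; it does not apply.
Duty = 1,141 × ¥5.39 = ¥6,149.99.
Line 4 (4577.10, Braloria, 3,724 kg, ¥200,425.68):
Base rate for 4577.10 is 32.5%.
4577.10 has an FTA preferential rate, but origin Braloria is not Ilovia; base rate stands.
Duty = ¥200,425.68 × 32.5% = ¥65,138.35.
Total = ¥45,140.88 + ¥10,167.78 + ¥6,149.99 + ¥65,138.35 = ¥126,597.00.

¥126,597.00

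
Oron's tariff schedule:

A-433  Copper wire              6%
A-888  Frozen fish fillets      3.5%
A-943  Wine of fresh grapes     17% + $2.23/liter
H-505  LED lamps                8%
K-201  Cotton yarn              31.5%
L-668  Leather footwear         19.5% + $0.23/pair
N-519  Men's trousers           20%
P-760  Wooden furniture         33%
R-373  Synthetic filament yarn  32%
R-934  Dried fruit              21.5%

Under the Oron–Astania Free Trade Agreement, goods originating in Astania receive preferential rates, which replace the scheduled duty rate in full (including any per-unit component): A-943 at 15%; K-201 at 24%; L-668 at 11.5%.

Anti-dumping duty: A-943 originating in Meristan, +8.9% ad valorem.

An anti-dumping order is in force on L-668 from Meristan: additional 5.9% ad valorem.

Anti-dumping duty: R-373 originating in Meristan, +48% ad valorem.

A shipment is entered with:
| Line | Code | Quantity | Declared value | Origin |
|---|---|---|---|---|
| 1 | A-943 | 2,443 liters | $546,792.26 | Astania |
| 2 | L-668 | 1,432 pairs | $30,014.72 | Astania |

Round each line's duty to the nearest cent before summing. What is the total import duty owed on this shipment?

Line 1 (A-943, Astania, 2,443 liters, $546,792.26):
Base rate for A-943 is 17% + $2.23/liter.
Origin Astania qualifies under the Oron–Astania agreement and A-943 is covered: preferential rate 15% applies instead.
The additional-duty order on A-943 targets Meristan, not Astania; it does not apply.
Duty = $546,792.26 × 15% = $82,018.84.
Line 2 (L-668, Astania, 1,432 pairs, $30,014.72):
Base rate for L-668 is 19.5% + $0.23/pair.
Origin Astania qualifies under the Oron–Astania agreement and L-668 is covered: preferential rate 11.5% applies instead.
The additional-duty order on L-668 targets Meristan, not Astania; it does not apply.
Duty = $30,014.72 × 11.5% = $3,451.69.
Total = $82,018.84 + $3,451.69 = $85,470.53.

$85,470.53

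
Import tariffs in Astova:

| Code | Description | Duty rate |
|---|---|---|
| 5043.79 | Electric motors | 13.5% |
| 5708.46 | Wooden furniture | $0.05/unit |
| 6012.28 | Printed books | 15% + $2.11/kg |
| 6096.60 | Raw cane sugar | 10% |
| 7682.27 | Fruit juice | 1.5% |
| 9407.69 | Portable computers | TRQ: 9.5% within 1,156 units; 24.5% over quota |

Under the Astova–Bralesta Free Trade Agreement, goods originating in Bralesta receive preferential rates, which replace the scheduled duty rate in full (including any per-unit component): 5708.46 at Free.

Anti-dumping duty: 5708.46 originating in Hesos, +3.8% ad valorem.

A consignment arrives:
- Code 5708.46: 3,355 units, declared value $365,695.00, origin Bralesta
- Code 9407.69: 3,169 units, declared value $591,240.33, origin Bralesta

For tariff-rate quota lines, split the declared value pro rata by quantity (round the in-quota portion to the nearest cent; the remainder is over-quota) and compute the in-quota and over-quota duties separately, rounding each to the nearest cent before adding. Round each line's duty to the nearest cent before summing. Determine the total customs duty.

Line 1 (5708.46, Bralesta, 3,355 units, $365,695.00):
Base rate for 5708.46 is $0.05/unit.
Origin Bralesta qualifies under the Astova–Bralesta agreement and 5708.46 is covered: preferential rate Free applies instead.
The additional-duty order on 5708.46 targets Hesos, not Bralesta; it does not apply.
Duty = $365,695.00 × 0% = $0.00.
Line 2 (9407.69, Bralesta, 3,169 units, $591,240.33):
Code 9407.69 is under a tariff-rate quota (threshold 1,156 units). In-quota: 1,156 units at 9.5%; over-quota: 2,013 units at 24.5%.
Pro-rata value split: in-quota = $591,240.33 × 1,156/3,169 = $215,674.92; over-quota = $591,240.33 − $215,674.92 = $375,565.41.
In-quota duty = $215,674.92 × 9.5% = $20,489.12. Over-quota duty = $375,565.41 × 24.5% = $92,013.53.
Line duty = $20,489.12 + $92,013.53 = $112,502.65.
Total = $0.00 + $112,502.65 = $112,502.65.

$112,502.65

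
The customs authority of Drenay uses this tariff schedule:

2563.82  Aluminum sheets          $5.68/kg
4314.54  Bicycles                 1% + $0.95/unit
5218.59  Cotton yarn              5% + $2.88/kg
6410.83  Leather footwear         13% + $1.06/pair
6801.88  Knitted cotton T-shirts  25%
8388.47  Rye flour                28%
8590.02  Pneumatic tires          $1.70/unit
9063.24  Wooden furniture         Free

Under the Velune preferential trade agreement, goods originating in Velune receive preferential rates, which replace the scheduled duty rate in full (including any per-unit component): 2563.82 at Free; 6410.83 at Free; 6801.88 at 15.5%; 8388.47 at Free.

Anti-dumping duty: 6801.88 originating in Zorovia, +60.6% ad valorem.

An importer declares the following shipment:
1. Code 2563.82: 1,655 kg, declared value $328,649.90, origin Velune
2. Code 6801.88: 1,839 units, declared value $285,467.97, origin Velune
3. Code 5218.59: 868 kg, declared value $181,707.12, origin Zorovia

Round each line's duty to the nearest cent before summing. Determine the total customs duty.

$55,832.74

Line 1 (2563.82, Velune, 1,655 kg, $328,649.90):
Base rate for 2563.82 is $5.68/kg.
Origin Velune qualifies under the Drenay–Velune agreement and 2563.82 is covered: preferential rate Free applies instead.
Duty = $328,649.90 × 0% = $0.00.
Line 2 (6801.88, Velune, 1,839 units, $285,467.97):
Base rate for 6801.88 is 25%.
Origin Velune qualifies under the Drenay–Velune agreement and 6801.88 is covered: preferential rate 15.5% applies instead.
The additional-duty order on 6801.88 targets Zorovia, not Velune; it does not apply.
Duty = $285,467.97 × 15.5% = $44,247.54.
Line 3 (5218.59, Zorovia, 868 kg, $181,707.12):
Base rate for 5218.59 is 5% + $2.88/kg.
Duty = $181,707.12 × 5% + 868 × $2.88 = $11,585.20.
Total = $0.00 + $44,247.54 + $11,585.20 = $55,832.74.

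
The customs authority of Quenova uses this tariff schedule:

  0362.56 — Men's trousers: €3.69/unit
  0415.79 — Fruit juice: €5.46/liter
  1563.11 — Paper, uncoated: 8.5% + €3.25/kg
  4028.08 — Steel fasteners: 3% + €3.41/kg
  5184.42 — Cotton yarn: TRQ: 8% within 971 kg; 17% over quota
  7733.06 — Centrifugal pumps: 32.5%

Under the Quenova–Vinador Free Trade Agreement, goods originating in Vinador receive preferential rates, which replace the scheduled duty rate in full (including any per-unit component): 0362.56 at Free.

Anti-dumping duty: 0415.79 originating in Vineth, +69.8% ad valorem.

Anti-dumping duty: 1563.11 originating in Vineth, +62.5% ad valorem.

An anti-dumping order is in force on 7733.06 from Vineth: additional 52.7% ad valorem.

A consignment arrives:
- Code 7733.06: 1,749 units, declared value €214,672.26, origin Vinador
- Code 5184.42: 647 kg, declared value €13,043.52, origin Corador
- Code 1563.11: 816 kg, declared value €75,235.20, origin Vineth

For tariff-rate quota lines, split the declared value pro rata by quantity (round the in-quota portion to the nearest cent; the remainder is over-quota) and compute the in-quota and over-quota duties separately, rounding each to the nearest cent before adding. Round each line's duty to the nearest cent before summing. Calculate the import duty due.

Line 1 (7733.06, Vinador, 1,749 units, €214,672.26):
Base rate for 7733.06 is 32.5%.
Origin Vinador is the FTA partner but 7733.06 is not on the preference list; base rate stands.
The additional-duty order on 7733.06 targets Vineth, not Vinador; it does not apply.
Duty = €214,672.26 × 32.5% = €69,768.48.
Line 2 (5184.42, Corador, 647 kg, €13,043.52):
Code 5184.42 is under a tariff-rate quota (threshold 971 kg). Quantity 647 kg is within the quota, so the in-quota rate 8% applies to the full value.
Duty = €13,043.52 × 8% = €1,043.48.
Line 3 (1563.11, Vineth, 816 kg, €75,235.20):
Base rate for 1563.11 is 8.5% + €3.25/kg.
Additional duty on 1563.11 from Vineth: +62.5%. Applied ad valorem rate: 8.5% + 62.5% = 71%.
Duty = €75,235.20 × 71% + 816 × €3.25 = €56,068.99.
Total = €69,768.48 + €1,043.48 + €56,068.99 = €126,880.95.

€126,880.95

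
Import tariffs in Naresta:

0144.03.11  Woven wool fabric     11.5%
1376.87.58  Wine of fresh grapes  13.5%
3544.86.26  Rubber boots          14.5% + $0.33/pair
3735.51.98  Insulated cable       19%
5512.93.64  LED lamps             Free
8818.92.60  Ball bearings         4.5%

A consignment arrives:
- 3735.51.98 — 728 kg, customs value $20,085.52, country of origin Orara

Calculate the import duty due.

Line 1 (3735.51.98, Orara, 728 kg, $20,085.52):
Base rate for 3735.51.98 is 19%.
Duty = $20,085.52 × 19% = $3,816.25.

$3,816.25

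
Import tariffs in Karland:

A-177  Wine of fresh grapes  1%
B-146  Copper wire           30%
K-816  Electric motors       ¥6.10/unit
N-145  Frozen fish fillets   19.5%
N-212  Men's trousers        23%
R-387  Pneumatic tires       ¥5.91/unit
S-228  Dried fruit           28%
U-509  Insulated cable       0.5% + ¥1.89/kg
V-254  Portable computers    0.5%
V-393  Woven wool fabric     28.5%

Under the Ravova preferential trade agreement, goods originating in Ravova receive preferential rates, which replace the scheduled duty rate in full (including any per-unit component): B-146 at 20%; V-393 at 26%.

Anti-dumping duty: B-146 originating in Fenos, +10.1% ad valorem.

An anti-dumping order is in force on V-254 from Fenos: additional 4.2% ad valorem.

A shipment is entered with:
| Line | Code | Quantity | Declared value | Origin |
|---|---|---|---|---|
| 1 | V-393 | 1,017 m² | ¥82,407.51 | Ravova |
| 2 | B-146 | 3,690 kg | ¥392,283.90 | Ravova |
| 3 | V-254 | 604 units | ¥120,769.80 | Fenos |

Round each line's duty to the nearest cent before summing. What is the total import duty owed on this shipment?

Line 1 (V-393, Ravova, 1,017 m², ¥82,407.51):
Base rate for V-393 is 28.5%.
Origin Ravova qualifies under the Karland–Ravova agreement and V-393 is covered: preferential rate 26% applies instead.
Duty = ¥82,407.51 × 26% = ¥21,425.95.
Line 2 (B-146, Ravova, 3,690 kg, ¥392,283.90):
Base rate for B-146 is 30%.
Origin Ravova qualifies under the Karland–Ravova agreement and B-146 is covered: preferential rate 20% applies instead.
The additional-duty order on B-146 targets Fenos, not Ravova; it does not apply.
Duty = ¥392,283.90 × 20% = ¥78,456.78.
Line 3 (V-254, Fenos, 604 units, ¥120,769.80):
Base rate for V-254 is 0.5%.
Additional duty on V-254 from Fenos: +4.2%. Applied ad valorem rate: 0.5% + 4.2% = 4.7%.
Duty = ¥120,769.80 × 4.7% = ¥5,676.18.
Total = ¥21,425.95 + ¥78,456.78 + ¥5,676.18 = ¥105,558.91.

¥105,558.91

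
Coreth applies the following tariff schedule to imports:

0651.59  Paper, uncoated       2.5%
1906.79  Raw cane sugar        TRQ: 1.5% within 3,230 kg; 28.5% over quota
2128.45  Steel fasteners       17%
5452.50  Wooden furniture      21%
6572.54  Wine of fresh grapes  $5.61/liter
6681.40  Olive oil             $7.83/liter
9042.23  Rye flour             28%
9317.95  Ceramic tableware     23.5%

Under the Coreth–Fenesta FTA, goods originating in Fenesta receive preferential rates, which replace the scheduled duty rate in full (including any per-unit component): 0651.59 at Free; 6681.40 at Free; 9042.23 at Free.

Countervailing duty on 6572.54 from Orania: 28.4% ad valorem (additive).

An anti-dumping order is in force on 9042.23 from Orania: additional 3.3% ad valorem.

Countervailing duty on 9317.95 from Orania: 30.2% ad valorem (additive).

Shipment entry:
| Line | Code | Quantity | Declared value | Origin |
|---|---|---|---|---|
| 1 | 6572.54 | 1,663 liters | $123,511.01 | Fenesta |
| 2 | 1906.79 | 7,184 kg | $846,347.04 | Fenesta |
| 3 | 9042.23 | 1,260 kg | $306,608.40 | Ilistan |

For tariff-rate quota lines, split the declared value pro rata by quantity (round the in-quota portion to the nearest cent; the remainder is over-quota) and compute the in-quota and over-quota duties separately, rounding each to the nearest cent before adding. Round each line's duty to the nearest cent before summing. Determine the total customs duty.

Line 1 (6572.54, Fenesta, 1,663 liters, $123,511.01):
Base rate for 6572.54 is $5.61/liter.
Origin Fenesta is the FTA partner but 6572.54 is not on the preference list; base rate stands.
The additional-duty order on 6572.54 targets Orania, not Fenesta; it does not apply.
Duty = 1,663 × $5.61 = $9,329.43.
Line 2 (1906.79, Fenesta, 7,184 kg, $846,347.04):
Code 1906.79 is under a tariff-rate quota (threshold 3,230 kg). In-quota: 3,230 kg at 1.5%; over-quota: 3,954 kg at 28.5%.
Pro-rata value split: in-quota = $846,347.04 × 3,230/7,184 = $380,526.30; over-quota = $846,347.04 − $380,526.30 = $465,820.74.
In-quota duty = $380,526.30 × 1.5% = $5,707.89. Over-quota duty = $465,820.74 × 28.5% = $132,758.91.
Line duty = $5,707.89 + $132,758.91 = $138,466.80.
Line 3 (9042.23, Ilistan, 1,260 kg, $306,608.40):
Base rate for 9042.23 is 28%.
9042.23 has an FTA preferential rate, but origin Ilistan is not Fenesta; base rate stands.
The additional-duty order on 9042.23 targets Orania, not Ilistan; it does not apply.
Duty = $306,608.40 × 28% = $85,850.35.
Total = $9,329.43 + $138,466.80 + $85,850.35 = $233,646.58.

$233,646.58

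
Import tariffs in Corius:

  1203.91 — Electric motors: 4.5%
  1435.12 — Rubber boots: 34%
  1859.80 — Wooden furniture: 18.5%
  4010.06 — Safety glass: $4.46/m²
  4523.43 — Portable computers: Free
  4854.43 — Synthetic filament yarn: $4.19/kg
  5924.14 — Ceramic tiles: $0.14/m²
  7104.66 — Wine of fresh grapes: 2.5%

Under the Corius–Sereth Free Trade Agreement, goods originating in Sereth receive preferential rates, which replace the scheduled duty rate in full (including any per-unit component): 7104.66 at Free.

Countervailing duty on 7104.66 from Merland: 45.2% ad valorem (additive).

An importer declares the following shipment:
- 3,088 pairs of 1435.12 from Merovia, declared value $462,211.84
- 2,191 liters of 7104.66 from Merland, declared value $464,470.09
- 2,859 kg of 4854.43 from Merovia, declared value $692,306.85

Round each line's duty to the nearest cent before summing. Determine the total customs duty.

$390,683.47

Line 1 (1435.12, Merovia, 3,088 pairs, $462,211.84):
Base rate for 1435.12 is 34%.
Duty = $462,211.84 × 34% = $157,152.03.
Line 2 (7104.66, Merland, 2,191 liters, $464,470.09):
Base rate for 7104.66 is 2.5%.
7104.66 has an FTA preferential rate, but origin Merland is not Sereth; base rate stands.
Additional duty on 7104.66 from Merland: +45.2%. Applied ad valorem rate: 2.5% + 45.2% = 47.7%.
Duty = $464,470.09 × 47.7% = $221,552.23.
Line 3 (4854.43, Merovia, 2,859 kg, $692,306.85):
Base rate for 4854.43 is $4.19/kg.
Duty = 2,859 × $4.19 = $11,979.21.
Total = $157,152.03 + $221,552.23 + $11,979.21 = $390,683.47.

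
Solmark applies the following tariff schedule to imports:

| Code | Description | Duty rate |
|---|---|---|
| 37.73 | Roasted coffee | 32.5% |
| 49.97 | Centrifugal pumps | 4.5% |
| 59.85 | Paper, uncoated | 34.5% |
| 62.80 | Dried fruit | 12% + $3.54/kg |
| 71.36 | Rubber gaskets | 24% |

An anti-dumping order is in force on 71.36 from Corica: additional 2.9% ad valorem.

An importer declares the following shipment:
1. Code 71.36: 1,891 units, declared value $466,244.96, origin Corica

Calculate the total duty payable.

$125,419.89

Line 1 (71.36, Corica, 1,891 units, $466,244.96):
Base rate for 71.36 is 24%.
Additional duty on 71.36 from Corica: +2.9%. Applied ad valorem rate: 24% + 2.9% = 26.9%.
Duty = $466,244.96 × 26.9% = $125,419.89.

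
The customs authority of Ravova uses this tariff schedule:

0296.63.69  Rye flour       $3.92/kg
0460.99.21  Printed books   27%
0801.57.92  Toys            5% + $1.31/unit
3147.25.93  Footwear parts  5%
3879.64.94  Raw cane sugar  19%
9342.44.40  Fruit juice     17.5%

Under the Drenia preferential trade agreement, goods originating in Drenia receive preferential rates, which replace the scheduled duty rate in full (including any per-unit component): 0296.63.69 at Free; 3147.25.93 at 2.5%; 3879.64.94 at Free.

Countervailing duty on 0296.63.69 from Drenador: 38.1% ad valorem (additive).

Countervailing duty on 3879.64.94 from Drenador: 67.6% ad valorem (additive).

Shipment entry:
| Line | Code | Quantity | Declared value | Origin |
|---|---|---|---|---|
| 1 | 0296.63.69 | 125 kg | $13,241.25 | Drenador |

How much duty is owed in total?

Line 1 (0296.63.69, Drenador, 125 kg, $13,241.25):
Base rate for 0296.63.69 is $3.92/kg.
0296.63.69 has an FTA preferential rate, but origin Drenador is not Drenia; base rate stands.
Additional duty on 0296.63.69 from Drenador: +38.1% ad valorem. Applied ad valorem rate = 38.1%.
Duty = $13,241.25 × 38.1% + 125 × $3.92 = $5,534.92.

$5,534.92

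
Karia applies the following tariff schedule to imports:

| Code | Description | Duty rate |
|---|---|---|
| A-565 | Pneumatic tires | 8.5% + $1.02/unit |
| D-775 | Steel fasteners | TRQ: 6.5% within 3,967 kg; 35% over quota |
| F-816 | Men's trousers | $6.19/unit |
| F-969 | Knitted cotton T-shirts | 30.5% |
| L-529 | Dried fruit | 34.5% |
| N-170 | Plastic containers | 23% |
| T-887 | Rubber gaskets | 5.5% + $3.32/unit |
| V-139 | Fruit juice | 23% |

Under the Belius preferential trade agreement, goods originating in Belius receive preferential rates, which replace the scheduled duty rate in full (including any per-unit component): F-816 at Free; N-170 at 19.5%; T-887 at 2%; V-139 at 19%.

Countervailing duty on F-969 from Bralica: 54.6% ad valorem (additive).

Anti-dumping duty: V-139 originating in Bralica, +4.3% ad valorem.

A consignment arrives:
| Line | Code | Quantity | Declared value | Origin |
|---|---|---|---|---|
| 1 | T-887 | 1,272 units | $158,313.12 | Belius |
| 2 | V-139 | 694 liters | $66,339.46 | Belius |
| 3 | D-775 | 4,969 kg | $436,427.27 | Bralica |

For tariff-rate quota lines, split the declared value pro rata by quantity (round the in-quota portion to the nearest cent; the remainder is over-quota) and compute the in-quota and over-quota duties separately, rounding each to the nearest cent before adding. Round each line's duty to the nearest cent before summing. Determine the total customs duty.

$69,220.14

Line 1 (T-887, Belius, 1,272 units, $158,313.12):
Base rate for T-887 is 5.5% + $3.32/unit.
Origin Belius qualifies under the Karia–Belius agreement and T-887 is covered: preferential rate 2% applies instead.
Duty = $158,313.12 × 2% = $3,166.26.
Line 2 (V-139, Belius, 694 liters, $66,339.46):
Base rate for V-139 is 23%.
Origin Belius qualifies under the Karia–Belius agreement and V-139 is covered: preferential rate 19% applies instead.
The additional-duty order on V-139 targets Bralica, not Belius; it does not apply.
Duty = $66,339.46 × 19% = $12,604.50.
Line 3 (D-775, Bralica, 4,969 kg, $436,427.27):
Code D-775 is under a tariff-rate quota (threshold 3,967 kg). In-quota: 3,967 kg at 6.5%; over-quota: 1,002 kg at 35%.
Pro-rata value split: in-quota = $436,427.27 × 3,967/4,969 = $348,421.61; over-quota = $436,427.27 − $348,421.61 = $88,005.66.
In-quota duty = $348,421.61 × 6.5% = $22,647.40. Over-quota duty = $88,005.66 × 35% = $30,801.98.
Line duty = $22,647.40 + $30,801.98 = $53,449.38.
Total = $3,166.26 + $12,604.50 + $53,449.38 = $69,220.14.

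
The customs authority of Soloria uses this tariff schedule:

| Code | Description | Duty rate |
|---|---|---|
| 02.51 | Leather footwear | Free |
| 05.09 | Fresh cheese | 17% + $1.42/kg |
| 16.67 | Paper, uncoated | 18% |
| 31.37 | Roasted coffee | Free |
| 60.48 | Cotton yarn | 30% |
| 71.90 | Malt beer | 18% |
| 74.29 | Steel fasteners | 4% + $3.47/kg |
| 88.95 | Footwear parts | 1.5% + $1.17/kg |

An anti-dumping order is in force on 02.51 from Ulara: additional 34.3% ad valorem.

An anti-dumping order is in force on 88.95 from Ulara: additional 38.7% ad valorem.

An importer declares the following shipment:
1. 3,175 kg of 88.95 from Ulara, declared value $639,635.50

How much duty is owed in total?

$260,848.22

Line 1 (88.95, Ulara, 3,175 kg, $639,635.50):
Base rate for 88.95 is 1.5% + $1.17/kg.
Additional duty on 88.95 from Ulara: +38.7%. Applied ad valorem rate: 1.5% + 38.7% = 40.2%.
Duty = $639,635.50 × 40.2% + 3,175 × $1.17 = $260,848.22.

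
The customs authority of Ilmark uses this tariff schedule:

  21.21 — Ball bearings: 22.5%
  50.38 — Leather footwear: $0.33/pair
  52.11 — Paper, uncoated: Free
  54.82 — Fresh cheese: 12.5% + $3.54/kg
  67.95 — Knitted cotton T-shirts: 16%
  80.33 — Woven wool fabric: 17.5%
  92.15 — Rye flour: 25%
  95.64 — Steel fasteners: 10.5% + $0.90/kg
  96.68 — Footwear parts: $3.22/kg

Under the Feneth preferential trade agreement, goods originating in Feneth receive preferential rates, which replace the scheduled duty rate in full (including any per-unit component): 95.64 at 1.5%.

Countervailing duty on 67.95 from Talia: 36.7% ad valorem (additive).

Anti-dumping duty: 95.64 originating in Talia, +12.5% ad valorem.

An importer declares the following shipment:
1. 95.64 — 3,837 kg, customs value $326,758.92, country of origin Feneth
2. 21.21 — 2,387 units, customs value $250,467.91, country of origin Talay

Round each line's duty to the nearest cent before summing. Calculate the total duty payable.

Line 1 (95.64, Feneth, 3,837 kg, $326,758.92):
Base rate for 95.64 is 10.5% + $0.90/kg.
Origin Feneth qualifies under the Ilmark–Feneth agreement and 95.64 is covered: preferential rate 1.5% applies instead.
The additional-duty order on 95.64 targets Talia, not Feneth; it does not apply.
Duty = $326,758.92 × 1.5% = $4,901.38.
Line 2 (21.21, Talay, 2,387 units, $250,467.91):
Base rate for 21.21 is 22.5%.
Duty = $250,467.91 × 22.5% = $56,355.28.
Total = $4,901.38 + $56,355.28 = $61,256.66.

$61,256.66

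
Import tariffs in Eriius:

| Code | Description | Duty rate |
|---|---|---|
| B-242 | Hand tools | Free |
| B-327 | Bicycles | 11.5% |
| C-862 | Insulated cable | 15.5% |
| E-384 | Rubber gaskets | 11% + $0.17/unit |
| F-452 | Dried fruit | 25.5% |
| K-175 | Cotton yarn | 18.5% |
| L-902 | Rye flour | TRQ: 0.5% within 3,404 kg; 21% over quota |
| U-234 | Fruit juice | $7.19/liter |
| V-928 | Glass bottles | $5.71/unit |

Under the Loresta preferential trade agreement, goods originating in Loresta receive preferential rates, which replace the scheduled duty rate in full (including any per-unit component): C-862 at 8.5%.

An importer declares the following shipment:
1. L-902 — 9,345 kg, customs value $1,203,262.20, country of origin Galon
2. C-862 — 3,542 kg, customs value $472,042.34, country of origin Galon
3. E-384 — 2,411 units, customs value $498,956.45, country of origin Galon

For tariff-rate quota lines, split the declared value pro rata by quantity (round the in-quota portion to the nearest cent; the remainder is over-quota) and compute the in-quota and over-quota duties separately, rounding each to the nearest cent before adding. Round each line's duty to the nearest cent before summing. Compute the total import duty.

Line 1 (L-902, Galon, 9,345 kg, $1,203,262.20):
Code L-902 is under a tariff-rate quota (threshold 3,404 kg). In-quota: 3,404 kg at 0.5%; over-quota: 5,941 kg at 21%.
Pro-rata value split: in-quota = $1,203,262.20 × 3,404/9,345 = $438,299.04; over-quota = $1,203,262.20 − $438,299.04 = $764,963.16.
In-quota duty = $438,299.04 × 0.5% = $2,191.50. Over-quota duty = $764,963.16 × 21% = $160,642.26.
Line duty = $2,191.50 + $160,642.26 = $162,833.76.
Line 2 (C-862, Galon, 3,542 kg, $472,042.34):
Base rate for C-862 is 15.5%.
C-862 has an FTA preferential rate, but origin Galon is not Loresta; base rate stands.
Duty = $472,042.34 × 15.5% = $73,166.56.
Line 3 (E-384, Galon, 2,411 units, $498,956.45):
Base rate for E-384 is 11% + $0.17/unit.
Duty = $498,956.45 × 11% + 2,411 × $0.17 = $55,295.08.
Total = $162,833.76 + $73,166.56 + $55,295.08 = $291,295.40.

$291,295.40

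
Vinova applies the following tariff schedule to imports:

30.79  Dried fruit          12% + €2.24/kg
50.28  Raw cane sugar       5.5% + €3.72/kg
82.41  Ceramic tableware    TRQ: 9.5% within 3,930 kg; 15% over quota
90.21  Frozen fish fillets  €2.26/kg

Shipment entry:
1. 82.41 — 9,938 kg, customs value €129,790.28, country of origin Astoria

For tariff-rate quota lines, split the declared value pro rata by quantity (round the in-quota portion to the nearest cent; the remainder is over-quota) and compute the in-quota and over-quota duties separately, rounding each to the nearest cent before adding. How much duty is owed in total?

Line 1 (82.41, Astoria, 9,938 kg, €129,790.28):
Code 82.41 is under a tariff-rate quota (threshold 3,930 kg). In-quota: 3,930 kg at 9.5%; over-quota: 6,008 kg at 15%.
Pro-rata value split: in-quota = €129,790.28 × 3,930/9,938 = €51,325.80; over-quota = €129,790.28 − €51,325.80 = €78,464.48.
In-quota duty = €51,325.80 × 9.5% = €4,875.95. Over-quota duty = €78,464.48 × 15% = €11,769.67.
Line duty = €4,875.95 + €11,769.67 = €16,645.62.

€16,645.62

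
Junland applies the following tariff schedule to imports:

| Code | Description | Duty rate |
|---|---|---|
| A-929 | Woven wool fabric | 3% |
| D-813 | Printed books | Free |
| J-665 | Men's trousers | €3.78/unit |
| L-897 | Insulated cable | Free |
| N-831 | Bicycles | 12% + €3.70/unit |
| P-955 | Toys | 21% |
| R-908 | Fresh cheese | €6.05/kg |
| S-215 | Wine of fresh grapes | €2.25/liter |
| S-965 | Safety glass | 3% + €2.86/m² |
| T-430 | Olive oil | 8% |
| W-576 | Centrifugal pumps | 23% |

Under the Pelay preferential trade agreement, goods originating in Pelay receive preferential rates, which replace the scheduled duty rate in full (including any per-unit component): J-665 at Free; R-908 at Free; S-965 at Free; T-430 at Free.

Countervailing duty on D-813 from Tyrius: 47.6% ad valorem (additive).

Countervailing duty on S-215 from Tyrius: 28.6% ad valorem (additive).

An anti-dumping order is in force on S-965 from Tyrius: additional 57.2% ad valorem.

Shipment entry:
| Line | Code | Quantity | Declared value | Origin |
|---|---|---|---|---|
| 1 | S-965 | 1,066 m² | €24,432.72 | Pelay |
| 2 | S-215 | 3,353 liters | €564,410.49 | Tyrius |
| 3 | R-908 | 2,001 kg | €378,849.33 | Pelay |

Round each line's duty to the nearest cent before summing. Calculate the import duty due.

Line 1 (S-965, Pelay, 1,066 m², €24,432.72):
Base rate for S-965 is 3% + €2.86/m².
Origin Pelay qualifies under the Junland–Pelay agreement and S-965 is covered: preferential rate Free applies instead.
The additional-duty order on S-965 targets Tyrius, not Pelay; it does not apply.
Duty = €24,432.72 × 0% = €0.00.
Line 2 (S-215, Tyrius, 3,353 liters, €564,410.49):
Base rate for S-215 is €2.25/liter.
Additional duty on S-215 from Tyrius: +28.6% ad valorem. Applied ad valorem rate = 28.6%.
Duty = €564,410.49 × 28.6% + 3,353 × €2.25 = €168,965.65.
Line 3 (R-908, Pelay, 2,001 kg, €378,849.33):
Base rate for R-908 is €6.05/kg.
Origin Pelay qualifies under the Junland–Pelay agreement and R-908 is covered: preferential rate Free applies instead.
Duty = €378,849.33 × 0% = €0.00.
Total = €0.00 + €168,965.65 + €0.00 = €168,965.65.

€168,965.65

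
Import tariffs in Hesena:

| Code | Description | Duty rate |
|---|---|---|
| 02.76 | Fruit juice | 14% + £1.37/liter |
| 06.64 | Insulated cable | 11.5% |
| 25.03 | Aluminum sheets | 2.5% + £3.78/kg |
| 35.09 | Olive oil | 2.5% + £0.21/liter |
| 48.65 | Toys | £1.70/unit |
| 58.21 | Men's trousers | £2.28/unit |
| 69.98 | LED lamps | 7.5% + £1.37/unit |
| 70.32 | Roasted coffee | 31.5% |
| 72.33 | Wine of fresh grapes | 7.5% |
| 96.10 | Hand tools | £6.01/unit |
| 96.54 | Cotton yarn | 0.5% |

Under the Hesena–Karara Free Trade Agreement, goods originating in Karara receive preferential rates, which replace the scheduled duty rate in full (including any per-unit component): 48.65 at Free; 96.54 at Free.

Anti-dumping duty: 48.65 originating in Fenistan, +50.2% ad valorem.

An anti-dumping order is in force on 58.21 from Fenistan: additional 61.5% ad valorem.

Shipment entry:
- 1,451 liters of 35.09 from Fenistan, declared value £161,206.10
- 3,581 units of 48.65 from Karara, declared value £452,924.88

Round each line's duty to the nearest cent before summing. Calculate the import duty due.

£4,334.86

Line 1 (35.09, Fenistan, 1,451 liters, £161,206.10):
Base rate for 35.09 is 2.5% + £0.21/liter.
Duty = £161,206.10 × 2.5% + 1,451 × £0.21 = £4,334.86.
Line 2 (48.65, Karara, 3,581 units, £452,924.88):
Base rate for 48.65 is £1.70/unit.
Origin Karara qualifies under the Hesena–Karara agreement and 48.65 is covered: preferential rate Free applies instead.
The additional-duty order on 48.65 targets Fenistan, not Karara; it does not apply.
Duty = £452,924.88 × 0% = £0.00.
Total = £4,334.86 + £0.00 = £4,334.86.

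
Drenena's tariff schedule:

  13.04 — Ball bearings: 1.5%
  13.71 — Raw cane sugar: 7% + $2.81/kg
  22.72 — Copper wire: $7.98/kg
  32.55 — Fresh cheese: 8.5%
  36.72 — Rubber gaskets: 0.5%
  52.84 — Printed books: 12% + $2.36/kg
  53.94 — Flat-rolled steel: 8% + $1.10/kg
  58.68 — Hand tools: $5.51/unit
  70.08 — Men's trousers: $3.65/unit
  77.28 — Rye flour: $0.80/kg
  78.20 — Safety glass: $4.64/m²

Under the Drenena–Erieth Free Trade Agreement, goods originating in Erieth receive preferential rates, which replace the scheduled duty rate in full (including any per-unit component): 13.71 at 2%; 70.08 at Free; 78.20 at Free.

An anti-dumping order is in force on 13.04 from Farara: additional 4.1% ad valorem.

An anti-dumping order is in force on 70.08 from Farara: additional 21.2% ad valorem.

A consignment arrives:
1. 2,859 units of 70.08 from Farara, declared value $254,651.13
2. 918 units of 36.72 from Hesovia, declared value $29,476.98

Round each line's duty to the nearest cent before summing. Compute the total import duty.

$64,568.77

Line 1 (70.08, Farara, 2,859 units, $254,651.13):
Base rate for 70.08 is $3.65/unit.
70.08 has an FTA preferential rate, but origin Farara is not Erieth; base rate stands.
Additional duty on 70.08 from Farara: +21.2% ad valorem. Applied ad valorem rate = 21.2%.
Duty = $254,651.13 × 21.2% + 2,859 × $3.65 = $64,421.39.
Line 2 (36.72, Hesovia, 918 units, $29,476.98):
Base rate for 36.72 is 0.5%.
Duty = $29,476.98 × 0.5% = $147.38.
Total = $64,421.39 + $147.38 = $64,568.77.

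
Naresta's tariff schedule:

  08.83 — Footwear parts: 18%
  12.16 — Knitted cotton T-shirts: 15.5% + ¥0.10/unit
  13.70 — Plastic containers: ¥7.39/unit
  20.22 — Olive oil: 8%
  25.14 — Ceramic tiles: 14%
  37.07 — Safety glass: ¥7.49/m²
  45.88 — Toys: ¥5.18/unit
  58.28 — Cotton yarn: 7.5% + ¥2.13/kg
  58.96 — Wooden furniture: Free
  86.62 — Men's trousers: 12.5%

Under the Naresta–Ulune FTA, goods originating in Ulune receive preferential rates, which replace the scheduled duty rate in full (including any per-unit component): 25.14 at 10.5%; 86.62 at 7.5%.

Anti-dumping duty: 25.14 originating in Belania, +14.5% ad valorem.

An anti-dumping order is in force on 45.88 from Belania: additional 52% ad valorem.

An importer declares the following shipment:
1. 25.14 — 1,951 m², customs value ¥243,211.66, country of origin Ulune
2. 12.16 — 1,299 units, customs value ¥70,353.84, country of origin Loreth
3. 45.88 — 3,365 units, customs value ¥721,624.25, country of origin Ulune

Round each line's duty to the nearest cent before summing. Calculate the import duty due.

¥54,002.67

Line 1 (25.14, Ulune, 1,951 m², ¥243,211.66):
Base rate for 25.14 is 14%.
Origin Ulune qualifies under the Naresta–Ulune agreement and 25.14 is covered: preferential rate 10.5% applies instead.
The additional-duty order on 25.14 targets Belania, not Ulune; it does not apply.
Duty = ¥243,211.66 × 10.5% = ¥25,537.22.
Line 2 (12.16, Loreth, 1,299 units, ¥70,353.84):
Base rate for 12.16 is 15.5% + ¥0.10/unit.
Duty = ¥70,353.84 × 15.5% + 1,299 × ¥0.10 = ¥11,034.75.
Line 3 (45.88, Ulune, 3,365 units, ¥721,624.25):
Base rate for 45.88 is ¥5.18/unit.
Origin Ulune is the FTA partner but 45.88 is not on the preference list; base rate stands.
The additional-duty order on 45.88 targets Belania, not Ulune; it does not apply.
Duty = 3,365 × ¥5.18 = ¥17,430.70.
Total = ¥25,537.22 + ¥11,034.75 + ¥17,430.70 = ¥54,002.67.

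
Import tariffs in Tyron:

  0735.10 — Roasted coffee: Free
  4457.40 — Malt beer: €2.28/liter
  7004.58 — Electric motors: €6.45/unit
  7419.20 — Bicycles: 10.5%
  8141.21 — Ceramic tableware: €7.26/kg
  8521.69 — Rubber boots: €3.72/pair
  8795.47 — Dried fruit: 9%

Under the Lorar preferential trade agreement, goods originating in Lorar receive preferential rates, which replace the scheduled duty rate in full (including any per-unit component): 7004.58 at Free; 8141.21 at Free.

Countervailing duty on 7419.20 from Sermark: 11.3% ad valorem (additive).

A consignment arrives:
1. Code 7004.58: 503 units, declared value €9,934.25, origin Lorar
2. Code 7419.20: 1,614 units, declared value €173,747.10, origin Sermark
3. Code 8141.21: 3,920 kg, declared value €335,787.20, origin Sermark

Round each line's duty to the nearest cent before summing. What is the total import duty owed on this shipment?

Line 1 (7004.58, Lorar, 503 units, €9,934.25):
Base rate for 7004.58 is €6.45/unit.
Origin Lorar qualifies under the Tyron–Lorar agreement and 7004.58 is covered: preferential rate Free applies instead.
Duty = €9,934.25 × 0% = €0.00.
Line 2 (7419.20, Sermark, 1,614 units, €173,747.10):
Base rate for 7419.20 is 10.5%.
Additional duty on 7419.20 from Sermark: +11.3%. Applied ad valorem rate: 10.5% + 11.3% = 21.8%.
Duty = €173,747.10 × 21.8% = €37,876.87.
Line 3 (8141.21, Sermark, 3,920 kg, €335,787.20):
Base rate for 8141.21 is €7.26/kg.
8141.21 has an FTA preferential rate, but origin Sermark is not Lorar; base rate stands.
Duty = 3,920 × €7.26 = €28,459.20.
Total = €0.00 + €37,876.87 + €28,459.20 = €66,336.07.

€66,336.07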